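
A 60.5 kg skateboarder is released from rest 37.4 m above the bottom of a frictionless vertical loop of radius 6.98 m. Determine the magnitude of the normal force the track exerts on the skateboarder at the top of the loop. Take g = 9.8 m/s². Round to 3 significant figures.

Energy from release to top (height 2r): mgh = ½mv_top² + mg(2r)
v_top² = 2g(h − 2r) = 2(9.8)(37.4 − 13.96) = 459.42 m²/s²
At the top, both N and weight point toward the centre: N + mg = mv_top²/r
N = m(v_top²/r − g) = 60.5(459.42/6.98 − 9.8) = 3389 N

N = 3390 N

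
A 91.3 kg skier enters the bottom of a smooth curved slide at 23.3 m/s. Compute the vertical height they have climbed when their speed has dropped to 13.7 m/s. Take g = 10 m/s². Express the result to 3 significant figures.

h = 17.8 m

Conservation of energy: ½mv₁² = ½mv₂² + mgh
h = (v₁² − v₂²)/(2g) = (23.3² − 13.7²)/(2 × 10) = 17.76 m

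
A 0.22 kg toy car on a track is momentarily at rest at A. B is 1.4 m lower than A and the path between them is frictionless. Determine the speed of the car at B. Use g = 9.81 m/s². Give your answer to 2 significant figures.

Mechanical energy is conserved (no friction): mgh = ½mv²
The mass cancels from both sides.
v = √(2gh) = √(2 × 9.81 × 1.4) = √27.468 = 5.241 m/s

v = 5.2 m/s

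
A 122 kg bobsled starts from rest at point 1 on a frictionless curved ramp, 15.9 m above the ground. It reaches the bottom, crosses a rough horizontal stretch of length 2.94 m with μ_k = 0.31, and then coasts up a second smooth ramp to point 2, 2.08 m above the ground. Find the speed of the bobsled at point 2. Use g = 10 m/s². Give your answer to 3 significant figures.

v = 16.1 m/s

Energy at 1: mgh₁ = (122)(10)(15.9) = 19398 J
Friction loss: W_f = μ_k mg d = 1112 J
At 2: ½mv² + mgh₂ = mgh₁ − W_f
½mv² = 19398 − 1112 − 2537.6 = 15748 J
v = √(2 × 15748/122) = 16.07 m/s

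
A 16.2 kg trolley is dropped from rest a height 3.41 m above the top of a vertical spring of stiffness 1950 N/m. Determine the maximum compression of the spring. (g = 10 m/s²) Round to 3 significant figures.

Take the reference level at the top of the uncompressed spring. At max compression the trolley has fallen H + x and is momentarily at rest:
mg(H + x) = ½kx²
½(1950)x² − (16.2)(10)x − (16.2)(10)(3.41) = 0
975.0x² − 162.0x − 552.4 = 0
x = [162.0 + √(26244 + 2.1544e+06)]/(2 × 975.0) = 0.8404 m

x = 0.840 m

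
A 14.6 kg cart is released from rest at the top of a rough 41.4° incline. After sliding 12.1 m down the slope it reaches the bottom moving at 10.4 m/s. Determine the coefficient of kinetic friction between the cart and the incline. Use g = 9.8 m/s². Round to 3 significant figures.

mgh = ½mv² + μ_k (mg cosθ) L, with h = L sinθ
mgL sinθ = 1144.9 J; ½mv² = 789.57 J
W_f = 1144.9 − 789.57 = 355.3 J
μ_k = W_f/(mg cosθ · L) = 355.3/(107.3 × 12.1) = 0.2736

μ_k = 0.274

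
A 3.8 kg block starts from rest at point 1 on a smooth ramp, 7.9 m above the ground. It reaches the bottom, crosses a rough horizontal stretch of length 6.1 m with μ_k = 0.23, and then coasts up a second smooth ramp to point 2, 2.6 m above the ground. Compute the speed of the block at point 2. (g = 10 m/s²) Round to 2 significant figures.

Energy at 1: mgh₁ = (3.8)(10)(7.9) = 300.20 J
Friction loss: W_f = μ_k mg d = 53.31 J
At 2: ½mv² + mgh₂ = mgh₁ − W_f
½mv² = 300.20 − 53.31 − 98.800 = 148.09 J
v = √(2 × 148.09/3.8) = 8.828 m/s

v = 8.8 m/s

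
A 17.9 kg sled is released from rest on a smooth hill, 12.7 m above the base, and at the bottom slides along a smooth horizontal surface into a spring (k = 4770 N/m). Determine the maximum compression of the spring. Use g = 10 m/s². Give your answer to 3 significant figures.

Energy conservation (no friction) from release to max compression: mgh = ½kx²
x = √(2mgh/k) = √(2 × 17.9 × 10 × 12.7 / 4770) = 0.9763 m

x = 0.976 m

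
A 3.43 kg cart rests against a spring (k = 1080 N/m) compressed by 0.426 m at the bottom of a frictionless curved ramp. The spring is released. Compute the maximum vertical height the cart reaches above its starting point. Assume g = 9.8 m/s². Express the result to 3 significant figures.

h = 2.92 m

At maximum height the cart is at rest, so ½kx² = mgh
h = kx²/(2mg) = (1080)(0.426)²/(2 × 3.43 × 9.8) = 2.915 m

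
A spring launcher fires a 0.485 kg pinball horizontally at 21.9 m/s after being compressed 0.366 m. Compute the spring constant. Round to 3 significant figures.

k = 1740 N/m

Energy stored in the spring equals the launch KE: ½kx² = ½mv²
k = mv²/x² = (0.485)(21.9)²/(0.366)² = 1736 N/m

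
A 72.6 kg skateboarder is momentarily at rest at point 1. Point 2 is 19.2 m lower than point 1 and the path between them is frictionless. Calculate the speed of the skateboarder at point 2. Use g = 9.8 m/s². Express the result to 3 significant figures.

Mechanical energy is conserved (no friction): mgh = ½mv²
v = √(2gh) = √(2 × 9.8 × 19.2) = √376.32 = 19.40 m/s

v = 19.4 m/s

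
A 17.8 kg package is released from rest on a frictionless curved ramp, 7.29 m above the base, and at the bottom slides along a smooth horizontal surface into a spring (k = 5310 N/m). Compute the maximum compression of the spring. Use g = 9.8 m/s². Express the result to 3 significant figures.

Gravitational PE at the top equals spring PE at max compression: mgh = ½kx²
x = √(2mgh/k) = √(2 × 17.8 × 9.8 × 7.29 / 5310) = 0.6921 m

x = 0.692 m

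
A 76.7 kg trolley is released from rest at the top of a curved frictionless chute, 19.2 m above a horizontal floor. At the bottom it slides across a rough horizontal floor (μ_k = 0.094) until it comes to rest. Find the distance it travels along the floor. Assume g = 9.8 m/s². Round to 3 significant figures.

Applying the work–energy principle:
At rest all PE has been dissipated by friction: mgh = μ_k m g d
d = h/μ_k = 19.2/0.094 = 204.3 m

d = 204 m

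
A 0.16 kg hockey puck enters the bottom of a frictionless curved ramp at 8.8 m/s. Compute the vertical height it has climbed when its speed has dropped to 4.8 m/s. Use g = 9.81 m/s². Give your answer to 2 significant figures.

Energy balance between the two points: ½mv₁² = ½mv₂² + mgh
h = (v₁² − v₂²)/(2g) = (8.8² − 4.8²)/(2 × 9.81) = 2.773 m

h = 2.8 m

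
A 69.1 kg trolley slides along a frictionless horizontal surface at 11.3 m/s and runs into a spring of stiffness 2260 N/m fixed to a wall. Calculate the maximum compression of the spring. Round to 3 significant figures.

All KE is stored as spring PE at maximum compression: ½mv² = ½kx²
x = v√(m/k) = 11.3 × √(69.1/2260) = 1.976 m

x = 1.98 m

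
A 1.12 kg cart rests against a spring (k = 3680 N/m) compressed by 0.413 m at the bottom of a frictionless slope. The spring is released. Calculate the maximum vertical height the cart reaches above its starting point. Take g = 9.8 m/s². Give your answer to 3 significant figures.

h = 28.6 m

At maximum height the cart is at rest, so ½kx² = mgh
h = kx²/(2mg) = (3680)(0.413)²/(2 × 1.12 × 9.8) = 28.59 m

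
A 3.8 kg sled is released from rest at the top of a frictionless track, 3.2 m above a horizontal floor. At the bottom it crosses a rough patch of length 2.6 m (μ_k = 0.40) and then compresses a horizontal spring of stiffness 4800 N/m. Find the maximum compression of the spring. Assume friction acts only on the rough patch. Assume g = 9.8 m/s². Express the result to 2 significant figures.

x = 0.18 m

Initial energy: E₁ = mgh = (3.8)(9.8)(3.2) = 119.17 J
Friction removes W_f = μ_k mg d = (0.40)(3.8)(9.8)(2.6) = 38.73 J
Energy reaching the spring: E = 119.17 − 38.73 = 80.438 J
At max compression ½kx² = E ⇒ x = √(2E/k) = √(2 × 80.438/4800) = 0.1831 m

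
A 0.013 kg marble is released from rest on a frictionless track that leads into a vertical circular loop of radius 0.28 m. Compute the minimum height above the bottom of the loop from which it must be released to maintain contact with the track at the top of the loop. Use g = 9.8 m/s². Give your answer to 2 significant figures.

h = 0.70 m

At the top, for minimum speed gravity alone supplies the centripetal force: mg = mv_top²/r ⇒ v_top² = gr = 2.744 m²/s²
Energy conservation from release height h to the top (height 2r): mgh = ½mv_top² + mg(2r)
h = v_top²/(2g) + 2r = r/2 + 2r = 5r/2 = 0.7000 m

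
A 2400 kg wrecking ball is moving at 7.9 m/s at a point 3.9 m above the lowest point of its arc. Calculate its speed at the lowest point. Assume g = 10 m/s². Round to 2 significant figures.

Equating total energy at the two states: ½mv₀² + mgh = ½mv²
v² = v₀² + 2gh = (7.9)² + 2(10)(3.9) = 140.41
v = √140.41 = 11.85 m/s

v = 12 m/s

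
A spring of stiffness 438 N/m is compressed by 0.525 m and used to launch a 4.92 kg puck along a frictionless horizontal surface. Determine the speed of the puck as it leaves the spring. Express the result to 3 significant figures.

Conservation of energy: ½kx² = ½mv²
v = x√(k/m) = 0.525 × √(438/4.92) = 4.954 m/s

v = 4.95 m/s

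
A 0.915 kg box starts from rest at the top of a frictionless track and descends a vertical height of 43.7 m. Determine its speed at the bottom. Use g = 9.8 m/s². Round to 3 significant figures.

Mechanical energy is conserved (no friction): mgh = ½mv²
v = √(2gh) = √(2 × 9.8 × 43.7) = √856.52 = 29.27 m/s

v = 29.3 m/s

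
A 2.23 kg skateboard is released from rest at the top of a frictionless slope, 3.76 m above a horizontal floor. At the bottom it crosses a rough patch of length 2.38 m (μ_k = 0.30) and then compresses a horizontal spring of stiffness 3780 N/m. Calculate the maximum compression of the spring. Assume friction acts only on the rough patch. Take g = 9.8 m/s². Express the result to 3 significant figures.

Initial energy: E₁ = mgh = (2.23)(9.8)(3.76) = 82.171 J
Friction removes W_f = μ_k mg d = (0.30)(2.23)(9.8)(2.38) = 15.60 J
Energy reaching the spring: E = 82.171 − 15.60 = 66.567 J
At max compression ½kx² = E ⇒ x = √(2E/k) = √(2 × 66.567/3780) = 0.1877 m

x = 0.188 m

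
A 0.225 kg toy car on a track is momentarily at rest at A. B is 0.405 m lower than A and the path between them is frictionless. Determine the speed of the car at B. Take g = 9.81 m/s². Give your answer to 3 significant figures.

v = 2.82 m/s

By conservation of mechanical energy, mgh = ½mv²
The mass cancels from both sides.
v = √(2gh) = √(2 × 9.81 × 0.405) = √7.9461 = 2.819 m/s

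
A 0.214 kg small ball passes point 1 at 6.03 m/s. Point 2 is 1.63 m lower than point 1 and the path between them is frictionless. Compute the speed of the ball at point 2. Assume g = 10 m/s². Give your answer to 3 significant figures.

v = 8.30 m/s

Energy conservation between the two points: ½mv₀² + mgh = ½mv²
The mass cancels from both sides.
v² = v₀² + 2gh = (6.03)² + 2(10)(1.63) = 68.961
v = √68.961 = 8.304 m/s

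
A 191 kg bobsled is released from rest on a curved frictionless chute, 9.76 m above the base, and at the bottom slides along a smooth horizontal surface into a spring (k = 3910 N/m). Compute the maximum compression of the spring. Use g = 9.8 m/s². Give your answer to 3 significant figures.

Energy conservation (no friction) from release to max compression: mgh = ½kx²
x = √(2mgh/k) = √(2 × 191 × 9.8 × 9.76 / 3910) = 3.057 m

x = 3.06 m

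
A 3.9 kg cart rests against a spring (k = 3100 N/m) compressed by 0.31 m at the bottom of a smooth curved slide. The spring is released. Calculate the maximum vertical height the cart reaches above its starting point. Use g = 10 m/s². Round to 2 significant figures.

Energy conservation from release to the highest point: ½kx² = mgh
h = kx²/(2mg) = (3100)(0.31)²/(2 × 3.9 × 10) = 3.819 m

h = 3.8 m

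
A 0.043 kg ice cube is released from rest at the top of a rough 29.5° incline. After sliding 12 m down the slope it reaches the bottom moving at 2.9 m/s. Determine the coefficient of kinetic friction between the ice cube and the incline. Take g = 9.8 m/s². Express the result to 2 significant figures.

μ_k = 0.52

Energy balance down the incline: mg L sinθ − ½mv² = μ_k (mg cosθ) L
mgL sinθ = 2.4901 J; ½mv² = 0.18081 J
W_f = 2.4901 − 0.18081 = 2.309 J
μ_k = W_f/(mg cosθ · L) = 2.309/(0.3668 × 12) = 0.5247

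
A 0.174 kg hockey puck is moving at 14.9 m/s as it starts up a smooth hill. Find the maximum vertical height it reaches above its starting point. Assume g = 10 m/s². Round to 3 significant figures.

By energy conservation, ½mv² = mgh
h = v²/(2g) = 14.9²/(2 × 10) = 11.10 m

h = 11.1 m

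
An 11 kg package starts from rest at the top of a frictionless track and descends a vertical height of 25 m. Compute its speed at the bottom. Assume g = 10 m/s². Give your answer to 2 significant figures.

v = 22 m/s

Energy conservation between the two points: mgh = ½mv²
v = √(2gh) = √(2 × 10 × 25) = √500.00 = 22.36 m/s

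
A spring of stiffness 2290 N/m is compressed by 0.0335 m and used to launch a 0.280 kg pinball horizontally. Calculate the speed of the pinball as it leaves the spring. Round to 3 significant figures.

v = 3.03 m/s

Conservation of energy: ½kx² = ½mv²
v = x√(k/m) = 0.0335 × √(2290/0.280) = 3.030 m/s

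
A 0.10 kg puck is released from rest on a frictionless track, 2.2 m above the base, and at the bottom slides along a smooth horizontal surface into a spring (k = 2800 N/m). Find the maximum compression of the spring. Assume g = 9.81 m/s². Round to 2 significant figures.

Gravitational PE at the top equals spring PE at max compression: mgh = ½kx²
x = √(2mgh/k) = √(2 × 0.10 × 9.81 × 2.2 / 2800) = 0.03926 m

x = 0.039 m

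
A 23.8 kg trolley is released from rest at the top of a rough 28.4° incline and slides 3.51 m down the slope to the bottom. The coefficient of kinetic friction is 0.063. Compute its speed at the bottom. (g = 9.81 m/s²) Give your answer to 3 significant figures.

v = 5.38 m/s

Taking the bottom as reference, mgh = ½mv² + μ_k N L with h = L sinθ, N = mg cosθ:
mgh = mgL sinθ = (23.8)(9.81)(3.51)sin28.4° = 389.78 J
W_f = μ_k mg cosθ · L = (0.063)(23.8)(9.81)cos28.4°·3.51 = 45.42 J
½mv² = 389.78 − 45.42 = 344.36 J
v = √(2 × 344.36/23.8) = 5.379 m/s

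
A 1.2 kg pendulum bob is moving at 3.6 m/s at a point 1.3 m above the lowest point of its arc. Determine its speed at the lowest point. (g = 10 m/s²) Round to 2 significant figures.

v = 6.2 m/s

Equating total energy at the two states: ½mv₀² + mgh = ½mv²
v² = v₀² + 2gh = (3.6)² + 2(10)(1.3) = 38.960
v = √38.960 = 6.242 m/s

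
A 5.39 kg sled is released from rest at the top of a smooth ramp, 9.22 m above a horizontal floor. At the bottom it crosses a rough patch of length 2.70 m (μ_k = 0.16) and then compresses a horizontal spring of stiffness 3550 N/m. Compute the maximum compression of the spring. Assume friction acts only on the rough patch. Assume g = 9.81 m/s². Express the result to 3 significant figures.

Initial energy: E₁ = mgh = (5.39)(9.81)(9.22) = 487.52 J
Friction removes W_f = μ_k mg d = (0.16)(5.39)(9.81)(2.70) = 22.84 J
Energy reaching the spring: E = 487.52 − 22.84 = 464.67 J
At max compression ½kx² = E ⇒ x = √(2E/k) = √(2 × 464.67/3550) = 0.5117 m

x = 0.512 m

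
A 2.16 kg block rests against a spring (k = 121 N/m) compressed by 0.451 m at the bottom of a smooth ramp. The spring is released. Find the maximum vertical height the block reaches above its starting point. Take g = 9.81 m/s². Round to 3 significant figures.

h = 0.581 m

At maximum height the block is at rest, so ½kx² = mgh
h = kx²/(2mg) = (121)(0.451)²/(2 × 2.16 × 9.81) = 0.5807 m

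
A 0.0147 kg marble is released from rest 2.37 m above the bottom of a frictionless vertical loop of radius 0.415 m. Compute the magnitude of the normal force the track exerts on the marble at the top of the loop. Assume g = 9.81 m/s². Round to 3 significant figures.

Energy from release to top (height 2r): mgh = ½mv_top² + mg(2r)
v_top² = 2g(h − 2r) = 2(9.81)(2.37 − 0.8300) = 30.215 m²/s²
At the top, both N and weight point toward the centre: N + mg = mv_top²/r
N = m(v_top²/r − g) = 0.0147(30.215/0.415 − 9.81) = 0.9261 N

N = 0.926 N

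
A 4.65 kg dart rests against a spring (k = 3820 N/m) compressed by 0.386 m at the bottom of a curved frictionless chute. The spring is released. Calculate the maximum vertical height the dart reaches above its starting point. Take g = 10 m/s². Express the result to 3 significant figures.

Energy conservation from release to the highest point: ½kx² = mgh
h = kx²/(2mg) = (3820)(0.386)²/(2 × 4.65 × 10) = 6.120 m

h = 6.12 m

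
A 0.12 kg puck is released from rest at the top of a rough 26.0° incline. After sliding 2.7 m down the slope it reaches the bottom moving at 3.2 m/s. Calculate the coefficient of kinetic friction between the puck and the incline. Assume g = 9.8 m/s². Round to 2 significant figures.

μ_k = 0.27

Energy balance down the incline: mg L sinθ − ½mv² = μ_k (mg cosθ) L
mgL sinθ = 1.3919 J; ½mv² = 0.61440 J
W_f = 1.3919 − 0.61440 = 0.7775 J
μ_k = W_f/(mg cosθ · L) = 0.7775/(1.057 × 2.7) = 0.2724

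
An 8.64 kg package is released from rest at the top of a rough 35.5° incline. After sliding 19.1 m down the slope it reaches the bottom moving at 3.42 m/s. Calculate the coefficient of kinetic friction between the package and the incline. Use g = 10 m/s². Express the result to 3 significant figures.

mgh = ½mv² + μ_k (mg cosθ) L, with h = L sinθ
mgL sinθ = 958.30 J; ½mv² = 50.528 J
W_f = 958.30 − 50.528 = 907.8 J
μ_k = W_f/(mg cosθ · L) = 907.8/(70.34 × 19.1) = 0.6757

μ_k = 0.676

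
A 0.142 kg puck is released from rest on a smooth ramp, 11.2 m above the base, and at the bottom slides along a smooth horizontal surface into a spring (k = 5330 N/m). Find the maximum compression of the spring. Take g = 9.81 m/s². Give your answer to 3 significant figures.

At max compression the puck is momentarily at rest: mgh = ½kx²
x = √(2mgh/k) = √(2 × 0.142 × 9.81 × 11.2 / 5330) = 0.07651 m

x = 0.0765 m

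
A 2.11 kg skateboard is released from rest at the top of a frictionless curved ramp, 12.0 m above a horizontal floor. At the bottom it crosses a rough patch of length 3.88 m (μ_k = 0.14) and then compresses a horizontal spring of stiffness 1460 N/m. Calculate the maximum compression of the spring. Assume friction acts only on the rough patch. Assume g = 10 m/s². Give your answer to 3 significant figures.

x = 0.575 m

Initial energy: E₁ = mgh = (2.11)(10)(12.0) = 253.20 J
Friction removes W_f = μ_k mg d = (0.14)(2.11)(10)(3.88) = 11.46 J
Energy reaching the spring: E = 253.20 − 11.46 = 241.74 J
At max compression ½kx² = E ⇒ x = √(2E/k) = √(2 × 241.74/1460) = 0.5755 m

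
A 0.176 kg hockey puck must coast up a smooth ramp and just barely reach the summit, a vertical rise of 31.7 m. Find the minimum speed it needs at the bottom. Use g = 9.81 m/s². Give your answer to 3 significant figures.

At the top it is momentarily at rest, so all KE converts to PE: ½mv² = mgh
v = √(2gh) = √(2 × 9.81 × 31.7) = 24.94 m/s

v = 24.9 m/s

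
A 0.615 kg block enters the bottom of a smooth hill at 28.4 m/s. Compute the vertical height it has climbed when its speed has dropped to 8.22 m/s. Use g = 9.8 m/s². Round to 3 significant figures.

Energy balance between the two points: ½mv₁² = ½mv₂² + mgh
h = (v₁² − v₂²)/(2g) = (28.4² − 8.22²)/(2 × 9.8) = 37.70 m

h = 37.7 m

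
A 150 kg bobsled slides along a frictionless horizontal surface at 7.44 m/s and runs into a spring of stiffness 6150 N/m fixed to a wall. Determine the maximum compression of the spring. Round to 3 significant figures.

x = 1.16 m

All KE is stored as spring PE at maximum compression: ½mv² = ½kx²
x = v√(m/k) = 7.44 × √(150/6150) = 1.162 m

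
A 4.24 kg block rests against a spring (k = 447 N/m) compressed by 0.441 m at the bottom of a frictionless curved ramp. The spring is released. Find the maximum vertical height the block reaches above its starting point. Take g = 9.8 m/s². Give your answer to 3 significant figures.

Energy conservation from release to the highest point: ½kx² = mgh
h = kx²/(2mg) = (447)(0.441)²/(2 × 4.24 × 9.8) = 1.046 m

h = 1.05 m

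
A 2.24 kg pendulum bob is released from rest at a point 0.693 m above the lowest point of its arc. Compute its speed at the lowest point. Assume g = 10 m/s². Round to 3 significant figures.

v = 3.72 m/s

Energy conservation between the two points: mgh = ½mv²
The mass cancels from both sides.
v = √(2gh) = √(2 × 10 × 0.693) = √13.860 = 3.723 m/s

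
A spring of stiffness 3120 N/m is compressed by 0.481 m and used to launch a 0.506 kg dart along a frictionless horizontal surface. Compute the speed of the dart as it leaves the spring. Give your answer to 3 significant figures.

v = 37.8 m/s

Conservation of energy: ½kx² = ½mv²
v = x√(k/m) = 0.481 × √(3120/0.506) = 37.77 m/s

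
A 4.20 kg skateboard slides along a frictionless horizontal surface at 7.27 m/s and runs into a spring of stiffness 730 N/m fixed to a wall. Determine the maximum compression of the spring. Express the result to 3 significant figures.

All KE is stored as spring PE at maximum compression: ½mv² = ½kx²
x = v√(m/k) = 7.27 × √(4.20/730) = 0.5514 m

x = 0.551 m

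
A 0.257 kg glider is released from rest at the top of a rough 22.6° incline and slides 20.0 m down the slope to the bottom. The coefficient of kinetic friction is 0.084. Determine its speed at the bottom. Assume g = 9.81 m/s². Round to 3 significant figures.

Energy: mgh = ½mv² + W_f, with h = L sinθ and W_f = μ_k (mg cosθ) L
mgh = mgL sinθ = (0.257)(9.81)(20.0)sin22.6° = 19.377 J
W_f = μ_k mg cosθ · L = (0.084)(0.257)(9.81)cos22.6°·20.0 = 3.910 J
½mv² = 19.377 − 3.910 = 15.467 J
v = √(2 × 15.467/0.257) = 10.97 m/s

v = 11.0 m/s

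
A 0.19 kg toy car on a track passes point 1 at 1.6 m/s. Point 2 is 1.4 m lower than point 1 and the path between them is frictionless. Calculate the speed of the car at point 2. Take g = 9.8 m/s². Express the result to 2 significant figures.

Energy conservation between the two points: ½mv₀² + mgh = ½mv²
v² = v₀² + 2gh = (1.6)² + 2(9.8)(1.4) = 30.000
v = √30.000 = 5.477 m/s

v = 5.5 m/s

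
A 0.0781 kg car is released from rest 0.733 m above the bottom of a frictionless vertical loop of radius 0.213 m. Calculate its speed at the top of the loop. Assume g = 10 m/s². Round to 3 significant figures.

Energy conservation: mgh = ½mv_top² + mg(2r)
v_top² = 2g(h − 2r) = 2(10)(0.733 − 0.4260) = 6.140
v_top = 2.478 m/s

v = 2.48 m/s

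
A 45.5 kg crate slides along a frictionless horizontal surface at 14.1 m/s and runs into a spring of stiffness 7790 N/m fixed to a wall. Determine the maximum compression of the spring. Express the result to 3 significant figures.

All KE is stored as spring PE at maximum compression: ½mv² = ½kx²
x = v√(m/k) = 14.1 × √(45.5/7790) = 1.078 m

x = 1.08 m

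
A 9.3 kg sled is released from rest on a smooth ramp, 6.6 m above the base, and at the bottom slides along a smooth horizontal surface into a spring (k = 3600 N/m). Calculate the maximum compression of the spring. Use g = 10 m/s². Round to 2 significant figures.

Energy conservation (no friction) from release to max compression: mgh = ½kx²
x = √(2mgh/k) = √(2 × 9.3 × 10 × 6.6 / 3600) = 0.5840 m

x = 0.58 m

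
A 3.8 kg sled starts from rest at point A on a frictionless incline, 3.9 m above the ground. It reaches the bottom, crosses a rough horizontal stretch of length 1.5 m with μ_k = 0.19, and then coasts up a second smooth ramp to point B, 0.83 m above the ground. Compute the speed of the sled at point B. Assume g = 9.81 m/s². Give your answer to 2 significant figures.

Energy at A: mgh₁ = (3.8)(9.81)(3.9) = 145.38 J
Friction loss: W_f = μ_k mg d = 10.62 J
At B: ½mv² + mgh₂ = mgh₁ − W_f
½mv² = 145.38 − 10.62 − 30.941 = 103.82 J
v = √(2 × 103.82/3.8) = 7.392 m/s

v = 7.4 m/s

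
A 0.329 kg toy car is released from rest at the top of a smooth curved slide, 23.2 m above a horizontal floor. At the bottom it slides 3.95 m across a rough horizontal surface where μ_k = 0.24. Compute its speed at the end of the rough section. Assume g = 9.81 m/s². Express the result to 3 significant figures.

v = 20.9 m/s

Energy at the top = energy at the end + work done against friction:
mgh = ½mv² + μ_k m g d
W_f = μ_k mg d = (0.24)(0.329)(9.81)(3.95) = 3.060 J
½mv² = mgh − W_f = 74.878 − 3.060 = 71.818 J
v = √(2 × 71.818/0.329) = 20.89 m/s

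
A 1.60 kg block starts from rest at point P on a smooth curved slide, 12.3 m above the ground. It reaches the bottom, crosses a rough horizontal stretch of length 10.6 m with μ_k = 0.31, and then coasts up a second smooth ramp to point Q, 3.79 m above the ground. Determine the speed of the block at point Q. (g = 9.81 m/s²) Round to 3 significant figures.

v = 10.1 m/s

Energy at P: mgh₁ = (1.60)(9.81)(12.3) = 193.06 J
Friction loss: W_f = μ_k mg d = 51.58 J
At Q: ½mv² + mgh₂ = mgh₁ − W_f
½mv² = 193.06 − 51.58 − 59.488 = 81.996 J
v = √(2 × 81.996/1.60) = 10.12 m/s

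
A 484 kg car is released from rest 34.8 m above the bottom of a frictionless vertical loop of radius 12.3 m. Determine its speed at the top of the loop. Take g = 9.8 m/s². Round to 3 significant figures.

v = 14.1 m/s

Energy conservation: mgh = ½mv_top² + mg(2r)
v_top² = 2g(h − 2r) = 2(9.8)(34.8 − 24.60) = 199.9
v_top = 14.14 m/s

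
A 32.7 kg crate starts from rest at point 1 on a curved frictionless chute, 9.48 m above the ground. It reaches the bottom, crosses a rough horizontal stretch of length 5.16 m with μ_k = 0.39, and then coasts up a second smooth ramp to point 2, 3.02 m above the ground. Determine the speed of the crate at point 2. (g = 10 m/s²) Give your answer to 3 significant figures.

Energy at 1: mgh₁ = (32.7)(10)(9.48) = 3100.0 J
Friction loss: W_f = μ_k mg d = 658.1 J
At 2: ½mv² + mgh₂ = mgh₁ − W_f
½mv² = 3100.0 − 658.1 − 987.54 = 1454.4 J
v = √(2 × 1454.4/32.7) = 9.431 m/s

v = 9.43 m/s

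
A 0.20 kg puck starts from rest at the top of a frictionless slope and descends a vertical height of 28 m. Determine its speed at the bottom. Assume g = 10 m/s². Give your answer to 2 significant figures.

v = 24 m/s

Mechanical energy is conserved (no friction): mgh = ½mv²
The mass cancels from both sides.
v = √(2gh) = √(2 × 10 × 28) = √560.00 = 23.66 m/s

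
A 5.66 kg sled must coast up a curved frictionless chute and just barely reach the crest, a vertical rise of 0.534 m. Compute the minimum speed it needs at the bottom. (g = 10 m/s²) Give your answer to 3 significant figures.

At the top it is momentarily at rest, so all KE converts to PE: ½mv² = mgh
v = √(2gh) = √(2 × 10 × 0.534) = 3.268 m/s

v = 3.27 m/s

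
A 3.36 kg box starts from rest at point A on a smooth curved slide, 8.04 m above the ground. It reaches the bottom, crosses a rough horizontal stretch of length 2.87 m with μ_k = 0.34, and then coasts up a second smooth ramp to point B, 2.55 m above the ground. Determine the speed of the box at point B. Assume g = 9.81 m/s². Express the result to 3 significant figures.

Energy at A: mgh₁ = (3.36)(9.81)(8.04) = 265.01 J
Friction loss: W_f = μ_k mg d = 32.16 J
At B: ½mv² + mgh₂ = mgh₁ − W_f
½mv² = 265.01 − 32.16 − 84.052 = 148.80 J
v = √(2 × 148.80/3.36) = 9.411 m/s

v = 9.41 m/s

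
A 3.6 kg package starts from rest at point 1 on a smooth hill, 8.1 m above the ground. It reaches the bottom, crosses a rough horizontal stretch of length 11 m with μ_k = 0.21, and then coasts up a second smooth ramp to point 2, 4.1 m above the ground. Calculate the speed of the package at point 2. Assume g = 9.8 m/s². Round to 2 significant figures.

v = 5.8 m/s

Energy at 1: mgh₁ = (3.6)(9.8)(8.1) = 285.77 J
Friction loss: W_f = μ_k mg d = 81.50 J
At 2: ½mv² + mgh₂ = mgh₁ − W_f
½mv² = 285.77 − 81.50 − 144.65 = 59.623 J
v = √(2 × 59.623/3.6) = 5.755 m/s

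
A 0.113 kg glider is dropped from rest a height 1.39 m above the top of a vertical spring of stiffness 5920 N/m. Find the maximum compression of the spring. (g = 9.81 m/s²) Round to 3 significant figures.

x = 0.0230 m

Measuring PE from the top of the relaxed spring, at max compression the glider has dropped H + x with zero KE, so:
mg(H + x) = ½kx²
½(5920)x² − (0.113)(9.81)x − (0.113)(9.81)(1.39) = 0
2960x² − 1.109x − 1.541 = 0
x = [1.109 + √(1.229 + 18244)]/(2 × 2960) = 0.02300 m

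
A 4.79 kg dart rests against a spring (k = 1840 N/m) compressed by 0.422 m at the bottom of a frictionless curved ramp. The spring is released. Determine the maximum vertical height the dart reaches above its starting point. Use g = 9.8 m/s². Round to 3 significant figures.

h = 3.49 m

Energy conservation from release to the highest point: ½kx² = mgh
h = kx²/(2mg) = (1840)(0.422)²/(2 × 4.79 × 9.8) = 3.490 m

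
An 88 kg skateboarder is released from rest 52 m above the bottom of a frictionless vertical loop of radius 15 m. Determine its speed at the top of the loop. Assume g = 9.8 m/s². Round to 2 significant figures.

Energy conservation: mgh = ½mv_top² + mg(2r)
v_top² = 2g(h − 2r) = 2(9.8)(52 − 30.00) = 431.2
v_top = 20.77 m/s

v = 21 m/s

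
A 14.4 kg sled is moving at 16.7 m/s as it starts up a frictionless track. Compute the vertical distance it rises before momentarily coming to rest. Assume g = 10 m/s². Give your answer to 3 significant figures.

By energy conservation, ½mv² = mgh
h = v²/(2g) = 16.7²/(2 × 10) = 13.94 m

h = 13.9 m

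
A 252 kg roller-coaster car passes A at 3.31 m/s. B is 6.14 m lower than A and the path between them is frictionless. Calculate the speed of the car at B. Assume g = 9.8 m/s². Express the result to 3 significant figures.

v = 11.5 m/s

By conservation of mechanical energy, ½mv₀² + mgh = ½mv²
v² = v₀² + 2gh = (3.31)² + 2(9.8)(6.14) = 131.30
v = √131.30 = 11.46 m/s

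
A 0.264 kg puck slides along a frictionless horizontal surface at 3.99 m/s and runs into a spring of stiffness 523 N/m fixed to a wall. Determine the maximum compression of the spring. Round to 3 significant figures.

x = 0.0896 m

Conservation of energy between contact and max compression: ½mv² = ½kx²
x = v√(m/k) = 3.99 × √(0.264/523) = 0.08964 m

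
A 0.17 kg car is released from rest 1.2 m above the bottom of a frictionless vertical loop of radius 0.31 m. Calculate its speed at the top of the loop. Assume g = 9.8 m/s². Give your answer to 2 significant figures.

v = 3.4 m/s

Energy conservation: mgh = ½mv_top² + mg(2r)
v_top² = 2g(h − 2r) = 2(9.8)(1.2 − 0.6200) = 11.37
v_top = 3.372 m/s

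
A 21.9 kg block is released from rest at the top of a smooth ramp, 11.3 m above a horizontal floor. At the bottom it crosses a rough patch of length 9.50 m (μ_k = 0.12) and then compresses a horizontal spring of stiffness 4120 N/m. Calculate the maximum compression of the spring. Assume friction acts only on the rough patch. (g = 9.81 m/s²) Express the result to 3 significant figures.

Initial energy: E₁ = mgh = (21.9)(9.81)(11.3) = 2427.7 J
Friction removes W_f = μ_k mg d = (0.12)(21.9)(9.81)(9.50) = 244.9 J
Energy reaching the spring: E = 2427.7 − 244.9 = 2182.8 J
At max compression ½kx² = E ⇒ x = √(2E/k) = √(2 × 2182.8/4120) = 1.029 m

x = 1.03 m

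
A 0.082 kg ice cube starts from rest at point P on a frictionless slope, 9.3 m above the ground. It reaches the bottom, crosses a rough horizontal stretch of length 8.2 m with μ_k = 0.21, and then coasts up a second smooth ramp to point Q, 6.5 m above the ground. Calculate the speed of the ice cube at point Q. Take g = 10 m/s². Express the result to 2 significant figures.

v = 4.6 m/s

Energy at P: mgh₁ = (0.082)(10)(9.3) = 7.6260 J
Friction loss: W_f = μ_k mg d = 1.412 J
At Q: ½mv² + mgh₂ = mgh₁ − W_f
½mv² = 7.6260 − 1.412 − 5.3300 = 0.88396 J
v = √(2 × 0.88396/0.082) = 4.643 m/s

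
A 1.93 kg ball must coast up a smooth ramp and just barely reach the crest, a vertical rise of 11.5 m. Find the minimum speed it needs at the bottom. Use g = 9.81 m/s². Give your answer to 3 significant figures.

At the top it is momentarily at rest, so all KE converts to PE: ½mv² = mgh
v = √(2gh) = √(2 × 9.81 × 11.5) = 15.02 m/s

v = 15.0 m/s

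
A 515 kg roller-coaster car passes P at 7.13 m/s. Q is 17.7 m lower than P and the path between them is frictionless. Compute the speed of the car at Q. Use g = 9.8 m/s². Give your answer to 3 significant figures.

Energy conservation between the two points: ½mv₀² + mgh = ½mv²
v² = v₀² + 2gh = (7.13)² + 2(9.8)(17.7) = 397.76
v = √397.76 = 19.94 m/s

v = 19.9 m/s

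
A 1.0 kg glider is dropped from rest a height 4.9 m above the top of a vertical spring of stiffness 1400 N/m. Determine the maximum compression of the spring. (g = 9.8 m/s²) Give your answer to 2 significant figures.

Take the reference level at the top of the uncompressed spring. At max compression the glider has fallen H + x and is momentarily at rest:
mg(H + x) = ½kx²
½(1400)x² − (1.0)(9.8)x − (1.0)(9.8)(4.9) = 0
700.0x² − 9.800x − 48.02 = 0
x = [9.800 + √(96.04 + 134456)]/(2 × 700.0) = 0.2690 m

x = 0.27 m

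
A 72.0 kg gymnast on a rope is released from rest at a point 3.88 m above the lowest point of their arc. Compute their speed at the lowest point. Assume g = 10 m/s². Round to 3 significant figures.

v = 8.81 m/s

Mechanical energy is conserved (no friction): mgh = ½mv²
v = √(2gh) = √(2 × 10 × 3.88) = √77.600 = 8.809 m/s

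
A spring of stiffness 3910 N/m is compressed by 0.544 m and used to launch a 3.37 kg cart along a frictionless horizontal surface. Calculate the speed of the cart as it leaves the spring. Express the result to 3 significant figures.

Spring PE converts entirely to kinetic energy: ½kx² = ½mv²
v = x√(k/m) = 0.544 × √(3910/3.37) = 18.53 m/s

v = 18.5 m/s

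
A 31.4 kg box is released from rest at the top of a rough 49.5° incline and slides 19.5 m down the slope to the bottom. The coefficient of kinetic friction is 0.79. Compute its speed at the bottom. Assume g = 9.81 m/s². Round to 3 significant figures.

v = 9.73 m/s

Taking the bottom as reference, mgh = ½mv² + μ_k N L with h = L sinθ, N = mg cosθ:
mgh = mgL sinθ = (31.4)(9.81)(19.5)sin49.5° = 4567.5 J
W_f = μ_k mg cosθ · L = (0.79)(31.4)(9.81)cos49.5°·19.5 = 3082 J
½mv² = 4567.5 − 3082 = 1485.7 J
v = √(2 × 1485.7/31.4) = 9.728 m/s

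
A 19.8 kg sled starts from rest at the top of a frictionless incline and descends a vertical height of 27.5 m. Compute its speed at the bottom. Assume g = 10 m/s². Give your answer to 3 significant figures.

Energy conservation between the two points: mgh = ½mv²
The mass cancels from both sides.
v = √(2gh) = √(2 × 10 × 27.5) = √550.00 = 23.45 m/s

v = 23.5 m/s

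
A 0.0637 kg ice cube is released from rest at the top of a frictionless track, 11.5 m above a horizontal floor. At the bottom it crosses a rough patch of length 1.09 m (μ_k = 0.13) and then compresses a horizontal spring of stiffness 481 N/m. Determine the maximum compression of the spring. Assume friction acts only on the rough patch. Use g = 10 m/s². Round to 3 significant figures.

x = 0.173 m

Initial energy: E₁ = mgh = (0.0637)(10)(11.5) = 7.3255 J
Friction removes W_f = μ_k mg d = (0.13)(0.0637)(10)(1.09) = 0.09026 J
Energy reaching the spring: E = 7.3255 − 0.09026 = 7.2352 J
At max compression ½kx² = E ⇒ x = √(2E/k) = √(2 × 7.2352/481) = 0.1734 m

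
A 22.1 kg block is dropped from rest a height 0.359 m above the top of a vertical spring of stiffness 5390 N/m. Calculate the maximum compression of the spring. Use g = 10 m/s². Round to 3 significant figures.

x = 0.217 m

Let x be the compression. The total drop is H + x, and the block is instantaneously at rest at max compression, so energy conservation gives:
mg(H + x) = ½kx²
½(5390)x² − (22.1)(10)x − (22.1)(10)(0.359) = 0
2695x² − 221.0x − 79.34 = 0
x = [221.0 + √(48841 + 855274)]/(2 × 2695) = 0.2174 m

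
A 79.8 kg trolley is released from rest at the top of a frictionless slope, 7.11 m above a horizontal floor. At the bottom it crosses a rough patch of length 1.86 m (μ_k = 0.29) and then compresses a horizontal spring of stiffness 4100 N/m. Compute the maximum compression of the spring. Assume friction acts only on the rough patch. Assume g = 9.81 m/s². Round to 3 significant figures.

x = 1.58 m

Initial energy: E₁ = mgh = (79.8)(9.81)(7.11) = 5566.0 J
Friction removes W_f = μ_k mg d = (0.29)(79.8)(9.81)(1.86) = 422.3 J
Energy reaching the spring: E = 5566.0 − 422.3 = 5143.7 J
At max compression ½kx² = E ⇒ x = √(2E/k) = √(2 × 5143.7/4100) = 1.584 m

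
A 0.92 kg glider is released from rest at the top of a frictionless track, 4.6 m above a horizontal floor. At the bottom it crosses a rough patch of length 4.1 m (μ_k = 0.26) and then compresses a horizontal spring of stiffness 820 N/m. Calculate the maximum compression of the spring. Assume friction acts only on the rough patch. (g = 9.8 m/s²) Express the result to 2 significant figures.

Initial energy: E₁ = mgh = (0.92)(9.8)(4.6) = 41.474 J
Friction removes W_f = μ_k mg d = (0.26)(0.92)(9.8)(4.1) = 9.611 J
Energy reaching the spring: E = 41.474 − 9.611 = 31.863 J
At max compression ½kx² = E ⇒ x = √(2E/k) = √(2 × 31.863/820) = 0.2788 m

x = 0.28 m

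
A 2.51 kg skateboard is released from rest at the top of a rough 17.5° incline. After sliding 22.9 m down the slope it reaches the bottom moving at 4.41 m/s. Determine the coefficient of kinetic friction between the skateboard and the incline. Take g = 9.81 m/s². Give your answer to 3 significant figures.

mgh = ½mv² + μ_k (mg cosθ) L, with h = L sinθ
mgL sinθ = 169.56 J; ½mv² = 24.407 J
W_f = 169.56 − 24.407 = 145.2 J
μ_k = W_f/(mg cosθ · L) = 145.2/(23.48 × 22.9) = 0.2699

μ_k = 0.270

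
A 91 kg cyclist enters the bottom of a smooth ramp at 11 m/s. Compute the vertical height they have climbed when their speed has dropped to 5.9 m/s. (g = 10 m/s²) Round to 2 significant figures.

h = 4.3 m

Conservation of energy: ½mv₁² = ½mv₂² + mgh
h = (v₁² − v₂²)/(2g) = (11² − 5.9²)/(2 × 10) = 4.309 m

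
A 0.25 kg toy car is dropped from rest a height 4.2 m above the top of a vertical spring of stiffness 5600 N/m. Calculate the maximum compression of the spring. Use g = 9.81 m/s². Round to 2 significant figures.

x = 0.061 m

Let x be the compression. The total drop is H + x, and the car is instantaneously at rest at max compression, so energy conservation gives:
mg(H + x) = ½kx²
½(5600)x² − (0.25)(9.81)x − (0.25)(9.81)(4.2) = 0
2800x² − 2.453x − 10.30 = 0
x = [2.453 + √(6.015 + 115366)]/(2 × 2800) = 0.06109 m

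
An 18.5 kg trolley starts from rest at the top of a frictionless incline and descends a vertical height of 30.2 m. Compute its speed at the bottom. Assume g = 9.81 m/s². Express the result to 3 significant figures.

v = 24.3 m/s

Energy conservation between the two points: mgh = ½mv²
v = √(2gh) = √(2 × 9.81 × 30.2) = √592.52 = 24.34 m/s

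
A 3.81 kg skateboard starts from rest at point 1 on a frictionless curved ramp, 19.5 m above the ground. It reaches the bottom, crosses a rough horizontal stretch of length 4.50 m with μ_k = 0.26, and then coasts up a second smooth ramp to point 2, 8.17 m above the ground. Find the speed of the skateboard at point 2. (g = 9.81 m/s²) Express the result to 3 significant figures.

v = 14.1 m/s

Energy at 1: mgh₁ = (3.81)(9.81)(19.5) = 728.83 J
Friction loss: W_f = μ_k mg d = 43.73 J
At 2: ½mv² + mgh₂ = mgh₁ − W_f
½mv² = 728.83 − 43.73 − 305.36 = 379.74 J
v = √(2 × 379.74/3.81) = 14.12 m/s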